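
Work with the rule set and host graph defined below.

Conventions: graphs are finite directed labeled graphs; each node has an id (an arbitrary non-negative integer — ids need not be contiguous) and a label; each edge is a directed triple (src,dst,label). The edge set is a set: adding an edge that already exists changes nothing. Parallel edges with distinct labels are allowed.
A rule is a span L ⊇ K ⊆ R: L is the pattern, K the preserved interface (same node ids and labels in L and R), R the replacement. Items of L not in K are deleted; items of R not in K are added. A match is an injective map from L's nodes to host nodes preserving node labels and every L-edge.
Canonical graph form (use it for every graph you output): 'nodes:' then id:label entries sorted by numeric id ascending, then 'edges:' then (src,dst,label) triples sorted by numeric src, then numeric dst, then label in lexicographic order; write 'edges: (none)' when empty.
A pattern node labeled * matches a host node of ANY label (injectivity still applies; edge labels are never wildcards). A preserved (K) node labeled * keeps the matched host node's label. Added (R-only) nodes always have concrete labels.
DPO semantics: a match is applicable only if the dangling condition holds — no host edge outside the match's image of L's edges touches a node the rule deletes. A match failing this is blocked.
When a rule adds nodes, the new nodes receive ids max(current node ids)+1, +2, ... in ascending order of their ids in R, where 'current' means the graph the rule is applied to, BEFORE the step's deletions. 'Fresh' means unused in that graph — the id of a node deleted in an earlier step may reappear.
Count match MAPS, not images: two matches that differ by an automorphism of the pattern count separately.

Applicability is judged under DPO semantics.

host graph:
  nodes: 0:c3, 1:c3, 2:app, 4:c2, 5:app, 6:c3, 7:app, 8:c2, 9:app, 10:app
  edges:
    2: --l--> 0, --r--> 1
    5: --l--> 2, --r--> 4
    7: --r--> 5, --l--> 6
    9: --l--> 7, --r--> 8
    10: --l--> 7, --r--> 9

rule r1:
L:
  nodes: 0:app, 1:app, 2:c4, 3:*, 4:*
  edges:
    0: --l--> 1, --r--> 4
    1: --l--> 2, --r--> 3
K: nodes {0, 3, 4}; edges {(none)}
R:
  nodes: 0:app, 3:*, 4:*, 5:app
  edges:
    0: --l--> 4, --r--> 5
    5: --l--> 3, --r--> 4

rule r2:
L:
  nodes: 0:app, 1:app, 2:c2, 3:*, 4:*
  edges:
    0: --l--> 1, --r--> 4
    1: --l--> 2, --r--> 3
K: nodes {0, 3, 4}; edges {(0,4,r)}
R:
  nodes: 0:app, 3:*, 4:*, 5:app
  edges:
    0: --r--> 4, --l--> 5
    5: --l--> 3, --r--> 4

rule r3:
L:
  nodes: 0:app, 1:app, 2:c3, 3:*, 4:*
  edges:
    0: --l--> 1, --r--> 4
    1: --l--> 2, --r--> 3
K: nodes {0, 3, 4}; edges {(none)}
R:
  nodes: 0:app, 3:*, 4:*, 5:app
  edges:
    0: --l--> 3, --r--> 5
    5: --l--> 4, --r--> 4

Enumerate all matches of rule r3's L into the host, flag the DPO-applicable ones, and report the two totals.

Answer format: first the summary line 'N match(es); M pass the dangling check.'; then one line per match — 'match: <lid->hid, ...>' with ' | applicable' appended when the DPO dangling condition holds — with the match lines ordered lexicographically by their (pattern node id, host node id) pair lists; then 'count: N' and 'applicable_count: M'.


3 match(es); 1 pass the dangling check.
match: 0->5, 1->2, 2->0, 3->1, 4->4 | applicable
match: 0->9, 1->7, 2->6, 3->5, 4->8
match: 0->10, 1->7, 2->6, 3->5, 4->9
count: 3
applicable_count: 1


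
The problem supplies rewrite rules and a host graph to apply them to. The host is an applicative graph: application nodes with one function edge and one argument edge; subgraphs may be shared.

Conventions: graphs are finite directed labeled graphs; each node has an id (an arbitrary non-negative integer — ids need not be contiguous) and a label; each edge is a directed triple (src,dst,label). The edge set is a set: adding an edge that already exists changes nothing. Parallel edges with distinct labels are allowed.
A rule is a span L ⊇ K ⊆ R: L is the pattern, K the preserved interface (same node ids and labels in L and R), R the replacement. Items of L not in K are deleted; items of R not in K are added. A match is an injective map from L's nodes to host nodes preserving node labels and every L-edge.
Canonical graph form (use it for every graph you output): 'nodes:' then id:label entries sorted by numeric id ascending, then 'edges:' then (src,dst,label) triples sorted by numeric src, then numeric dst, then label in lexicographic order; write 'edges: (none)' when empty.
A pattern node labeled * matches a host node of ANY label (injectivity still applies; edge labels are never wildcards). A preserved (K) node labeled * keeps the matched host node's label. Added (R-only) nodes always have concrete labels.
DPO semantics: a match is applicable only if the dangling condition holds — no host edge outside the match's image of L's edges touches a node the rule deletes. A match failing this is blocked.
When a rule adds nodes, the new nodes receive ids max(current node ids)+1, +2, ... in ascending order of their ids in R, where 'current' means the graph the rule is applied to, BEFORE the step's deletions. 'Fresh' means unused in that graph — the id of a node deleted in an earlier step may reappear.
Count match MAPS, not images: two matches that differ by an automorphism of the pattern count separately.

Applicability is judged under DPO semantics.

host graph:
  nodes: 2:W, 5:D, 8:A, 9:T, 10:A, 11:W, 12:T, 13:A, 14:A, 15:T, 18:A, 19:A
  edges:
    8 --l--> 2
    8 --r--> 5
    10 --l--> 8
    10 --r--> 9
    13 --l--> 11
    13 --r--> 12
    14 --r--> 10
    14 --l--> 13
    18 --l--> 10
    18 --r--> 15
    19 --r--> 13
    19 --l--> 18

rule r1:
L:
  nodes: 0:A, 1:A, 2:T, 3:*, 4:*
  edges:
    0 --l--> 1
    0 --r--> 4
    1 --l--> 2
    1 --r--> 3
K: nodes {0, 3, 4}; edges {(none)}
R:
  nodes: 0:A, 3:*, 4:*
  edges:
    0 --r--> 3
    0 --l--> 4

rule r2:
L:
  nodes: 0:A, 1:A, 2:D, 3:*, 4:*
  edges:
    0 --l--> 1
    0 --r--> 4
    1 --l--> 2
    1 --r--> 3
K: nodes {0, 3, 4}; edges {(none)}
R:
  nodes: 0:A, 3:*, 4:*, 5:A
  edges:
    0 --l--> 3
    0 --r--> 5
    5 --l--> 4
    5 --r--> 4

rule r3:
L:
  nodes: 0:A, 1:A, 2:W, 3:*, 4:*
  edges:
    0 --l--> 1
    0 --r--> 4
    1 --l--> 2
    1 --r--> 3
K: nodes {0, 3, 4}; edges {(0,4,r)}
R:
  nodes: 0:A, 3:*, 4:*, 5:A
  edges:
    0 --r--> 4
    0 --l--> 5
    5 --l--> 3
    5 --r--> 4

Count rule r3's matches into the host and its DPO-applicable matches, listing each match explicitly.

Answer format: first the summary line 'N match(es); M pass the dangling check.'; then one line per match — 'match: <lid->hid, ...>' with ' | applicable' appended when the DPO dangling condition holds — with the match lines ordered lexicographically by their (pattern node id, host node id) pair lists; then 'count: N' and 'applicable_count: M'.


2 match(es); 1 pass the dangling check.
match: 0->10, 1->8, 2->2, 3->5, 4->9 | applicable
match: 0->14, 1->13, 2->11, 3->12, 4->10
count: 2
applicable_count: 1


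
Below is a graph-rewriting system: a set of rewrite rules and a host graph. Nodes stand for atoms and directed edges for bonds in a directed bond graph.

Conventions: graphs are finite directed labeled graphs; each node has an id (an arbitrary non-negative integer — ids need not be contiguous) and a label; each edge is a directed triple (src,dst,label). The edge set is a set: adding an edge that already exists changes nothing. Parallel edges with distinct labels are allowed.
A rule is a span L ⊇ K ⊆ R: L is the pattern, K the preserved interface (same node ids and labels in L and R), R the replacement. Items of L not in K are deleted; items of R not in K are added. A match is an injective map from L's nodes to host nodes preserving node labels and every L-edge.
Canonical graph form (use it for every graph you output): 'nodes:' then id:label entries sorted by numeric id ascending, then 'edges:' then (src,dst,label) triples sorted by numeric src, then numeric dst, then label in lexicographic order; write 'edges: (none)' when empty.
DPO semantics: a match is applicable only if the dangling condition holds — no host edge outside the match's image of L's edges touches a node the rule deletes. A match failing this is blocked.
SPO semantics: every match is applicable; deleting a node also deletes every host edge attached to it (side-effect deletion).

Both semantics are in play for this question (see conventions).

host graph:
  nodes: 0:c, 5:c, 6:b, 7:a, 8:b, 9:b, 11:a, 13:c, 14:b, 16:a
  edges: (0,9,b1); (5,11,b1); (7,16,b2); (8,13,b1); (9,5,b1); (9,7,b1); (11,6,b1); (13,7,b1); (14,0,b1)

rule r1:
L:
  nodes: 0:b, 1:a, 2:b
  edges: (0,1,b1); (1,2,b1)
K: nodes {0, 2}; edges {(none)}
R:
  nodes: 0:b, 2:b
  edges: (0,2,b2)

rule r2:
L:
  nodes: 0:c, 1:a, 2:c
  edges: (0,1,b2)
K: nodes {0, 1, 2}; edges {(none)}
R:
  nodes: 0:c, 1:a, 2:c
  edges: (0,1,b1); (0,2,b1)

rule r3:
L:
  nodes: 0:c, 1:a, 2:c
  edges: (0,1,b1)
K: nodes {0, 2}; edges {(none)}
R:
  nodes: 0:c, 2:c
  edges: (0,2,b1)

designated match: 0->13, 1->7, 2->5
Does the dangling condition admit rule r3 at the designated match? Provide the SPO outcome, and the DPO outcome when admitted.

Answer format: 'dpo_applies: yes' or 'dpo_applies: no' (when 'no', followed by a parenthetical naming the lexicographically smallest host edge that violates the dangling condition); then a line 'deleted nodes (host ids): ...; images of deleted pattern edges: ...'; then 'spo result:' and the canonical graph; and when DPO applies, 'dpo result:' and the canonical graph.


dpo_applies: no
(the rule deletes node 7, which keeps host edge (7,16,b2) outside the match image — the dangling condition fails, DPO blocks; SPO proceeds and side-deletes such edges)
deleted nodes (host ids): 7; images of deleted pattern edges: (13,7,b1)
spo result:
nodes: 0:c, 5:c, 6:b, 8:b, 9:b, 11:a, 13:c, 14:b, 16:a
edges: (0,9,b1); (5,11,b1); (8,13,b1); (9,5,b1); (11,6,b1); (13,5,b1); (14,0,b1)


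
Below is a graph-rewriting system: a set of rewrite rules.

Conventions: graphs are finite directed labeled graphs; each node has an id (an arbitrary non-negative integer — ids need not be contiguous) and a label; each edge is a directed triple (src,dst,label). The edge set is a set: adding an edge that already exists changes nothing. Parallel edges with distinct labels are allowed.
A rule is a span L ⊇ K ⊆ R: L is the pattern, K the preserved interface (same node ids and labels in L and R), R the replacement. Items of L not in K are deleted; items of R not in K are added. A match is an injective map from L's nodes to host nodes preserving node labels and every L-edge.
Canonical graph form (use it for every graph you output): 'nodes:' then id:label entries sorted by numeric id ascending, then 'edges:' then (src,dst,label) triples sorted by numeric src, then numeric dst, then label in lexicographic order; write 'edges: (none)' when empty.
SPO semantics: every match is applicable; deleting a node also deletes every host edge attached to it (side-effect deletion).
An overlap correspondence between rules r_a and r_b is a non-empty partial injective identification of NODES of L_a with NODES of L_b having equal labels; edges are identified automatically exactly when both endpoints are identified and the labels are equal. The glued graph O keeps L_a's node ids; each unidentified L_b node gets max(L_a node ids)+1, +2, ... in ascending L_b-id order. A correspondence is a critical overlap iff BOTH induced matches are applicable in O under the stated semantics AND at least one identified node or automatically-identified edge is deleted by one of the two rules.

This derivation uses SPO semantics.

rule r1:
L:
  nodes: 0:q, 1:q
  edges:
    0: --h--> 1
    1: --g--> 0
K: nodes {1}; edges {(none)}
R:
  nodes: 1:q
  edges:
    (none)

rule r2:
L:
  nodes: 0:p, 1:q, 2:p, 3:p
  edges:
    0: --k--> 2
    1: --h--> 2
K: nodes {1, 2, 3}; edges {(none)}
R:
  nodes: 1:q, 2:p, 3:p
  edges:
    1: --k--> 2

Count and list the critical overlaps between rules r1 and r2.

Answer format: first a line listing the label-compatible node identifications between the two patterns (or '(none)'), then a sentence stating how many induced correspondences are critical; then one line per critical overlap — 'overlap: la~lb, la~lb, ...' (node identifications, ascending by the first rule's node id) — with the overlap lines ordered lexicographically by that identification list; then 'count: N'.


label-compatible node identifications between L(r1) and L(r2): 0~1, 1~1
1 of the induced correspondences is a critical overlap of r1 and r2.
overlap: 0~1
count: 1


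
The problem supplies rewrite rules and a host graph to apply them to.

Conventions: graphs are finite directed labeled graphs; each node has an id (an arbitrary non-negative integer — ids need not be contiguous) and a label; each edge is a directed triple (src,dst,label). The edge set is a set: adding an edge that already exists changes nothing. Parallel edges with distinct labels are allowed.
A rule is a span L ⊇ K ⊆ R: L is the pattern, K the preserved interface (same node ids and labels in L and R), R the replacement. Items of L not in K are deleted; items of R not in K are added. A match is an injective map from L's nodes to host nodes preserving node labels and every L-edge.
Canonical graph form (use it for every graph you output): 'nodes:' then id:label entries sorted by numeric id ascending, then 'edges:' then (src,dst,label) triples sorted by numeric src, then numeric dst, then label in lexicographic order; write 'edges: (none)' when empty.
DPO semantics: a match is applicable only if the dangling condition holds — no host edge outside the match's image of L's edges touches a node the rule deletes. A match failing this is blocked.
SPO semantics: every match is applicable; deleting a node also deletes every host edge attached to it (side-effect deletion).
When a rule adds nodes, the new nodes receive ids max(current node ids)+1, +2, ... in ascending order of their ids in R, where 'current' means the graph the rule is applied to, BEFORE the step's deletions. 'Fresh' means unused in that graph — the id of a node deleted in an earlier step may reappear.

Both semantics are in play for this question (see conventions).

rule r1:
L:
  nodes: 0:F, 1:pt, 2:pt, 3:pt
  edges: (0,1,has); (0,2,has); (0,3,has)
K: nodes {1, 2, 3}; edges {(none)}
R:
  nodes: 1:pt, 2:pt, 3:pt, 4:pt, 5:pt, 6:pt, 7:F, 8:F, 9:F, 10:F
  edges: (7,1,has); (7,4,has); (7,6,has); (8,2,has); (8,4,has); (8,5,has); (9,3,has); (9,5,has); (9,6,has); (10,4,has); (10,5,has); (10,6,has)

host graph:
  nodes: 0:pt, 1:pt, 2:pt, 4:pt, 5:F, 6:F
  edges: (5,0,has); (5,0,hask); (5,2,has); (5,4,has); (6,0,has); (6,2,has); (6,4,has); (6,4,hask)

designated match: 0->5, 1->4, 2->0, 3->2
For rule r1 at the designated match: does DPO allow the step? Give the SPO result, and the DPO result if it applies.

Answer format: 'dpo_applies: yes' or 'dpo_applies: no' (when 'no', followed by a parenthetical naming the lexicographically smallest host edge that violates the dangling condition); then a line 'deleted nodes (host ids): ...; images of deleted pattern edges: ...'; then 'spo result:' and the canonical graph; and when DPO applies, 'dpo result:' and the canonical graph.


dpo_applies: no
(the rule deletes node 5, which keeps host edge (5,0,hask) outside the match image — the dangling condition fails, DPO blocks; SPO proceeds and side-deletes such edges)
deleted nodes (host ids): 5; images of deleted pattern edges: (5,0,has); (5,2,has); (5,4,has)
spo result:
nodes: 0:pt, 1:pt, 2:pt, 4:pt, 6:F, 7:pt, 8:pt, 9:pt, 10:F, 11:F, 12:F, 13:F
edges: (6,0,has); (6,2,has); (6,4,has); (6,4,hask); (10,4,has); (10,7,has); (10,9,has); (11,0,has); (11,7,has); (11,8,has); (12,2,has); (12,8,has); (12,9,has); (13,7,has); (13,8,has); (13,9,has)


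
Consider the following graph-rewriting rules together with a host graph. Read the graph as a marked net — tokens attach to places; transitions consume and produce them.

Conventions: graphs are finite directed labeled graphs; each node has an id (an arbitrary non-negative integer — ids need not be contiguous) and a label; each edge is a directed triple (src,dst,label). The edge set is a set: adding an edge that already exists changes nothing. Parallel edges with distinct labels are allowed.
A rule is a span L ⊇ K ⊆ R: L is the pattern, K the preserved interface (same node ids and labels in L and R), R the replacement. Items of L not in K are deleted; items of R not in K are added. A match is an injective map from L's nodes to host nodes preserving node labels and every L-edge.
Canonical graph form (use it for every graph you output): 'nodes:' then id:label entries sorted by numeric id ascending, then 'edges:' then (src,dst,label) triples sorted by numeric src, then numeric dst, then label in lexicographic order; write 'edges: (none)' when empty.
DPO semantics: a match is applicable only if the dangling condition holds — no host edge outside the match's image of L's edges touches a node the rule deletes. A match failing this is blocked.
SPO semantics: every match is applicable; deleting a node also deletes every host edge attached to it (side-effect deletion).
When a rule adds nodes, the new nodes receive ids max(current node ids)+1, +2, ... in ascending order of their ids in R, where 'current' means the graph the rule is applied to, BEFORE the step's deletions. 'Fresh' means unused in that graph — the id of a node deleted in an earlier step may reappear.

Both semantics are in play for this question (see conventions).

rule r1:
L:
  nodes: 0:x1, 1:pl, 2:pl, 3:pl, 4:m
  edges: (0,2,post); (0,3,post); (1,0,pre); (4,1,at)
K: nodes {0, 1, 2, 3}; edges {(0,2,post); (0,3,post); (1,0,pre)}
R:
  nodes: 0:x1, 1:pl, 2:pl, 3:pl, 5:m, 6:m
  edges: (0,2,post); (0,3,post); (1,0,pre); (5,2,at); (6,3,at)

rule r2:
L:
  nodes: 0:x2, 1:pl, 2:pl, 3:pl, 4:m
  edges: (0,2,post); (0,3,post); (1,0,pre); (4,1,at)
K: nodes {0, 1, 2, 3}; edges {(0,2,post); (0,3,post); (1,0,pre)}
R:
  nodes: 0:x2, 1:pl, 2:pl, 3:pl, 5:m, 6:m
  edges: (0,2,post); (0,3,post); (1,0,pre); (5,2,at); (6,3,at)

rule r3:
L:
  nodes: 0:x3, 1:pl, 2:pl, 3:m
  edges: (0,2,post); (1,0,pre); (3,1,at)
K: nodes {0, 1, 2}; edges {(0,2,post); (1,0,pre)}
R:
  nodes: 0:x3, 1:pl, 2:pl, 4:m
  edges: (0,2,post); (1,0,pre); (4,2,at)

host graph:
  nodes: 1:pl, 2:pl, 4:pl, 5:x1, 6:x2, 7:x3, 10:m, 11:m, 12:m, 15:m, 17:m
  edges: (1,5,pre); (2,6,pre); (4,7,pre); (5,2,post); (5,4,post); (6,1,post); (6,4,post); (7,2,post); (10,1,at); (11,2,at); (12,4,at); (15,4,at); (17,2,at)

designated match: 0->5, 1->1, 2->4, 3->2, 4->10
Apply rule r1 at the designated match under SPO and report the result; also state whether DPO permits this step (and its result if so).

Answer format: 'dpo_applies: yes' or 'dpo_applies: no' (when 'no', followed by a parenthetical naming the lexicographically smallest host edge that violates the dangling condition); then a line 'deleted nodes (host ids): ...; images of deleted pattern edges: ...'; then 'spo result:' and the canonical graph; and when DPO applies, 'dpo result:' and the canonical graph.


dpo_applies: yes
deleted nodes (host ids): 10; images of deleted pattern edges: (10,1,at)
spo result:
nodes: 1:pl, 2:pl, 4:pl, 5:x1, 6:x2, 7:x3, 11:m, 12:m, 15:m, 17:m, 18:m, 19:m
edges: (1,5,pre); (2,6,pre); (4,7,pre); (5,2,post); (5,4,post); (6,1,post); (6,4,post); (7,2,post); (11,2,at); (12,4,at); (15,4,at); (17,2,at); (18,4,at); (19,2,at)
dpo result:
nodes: 1:pl, 2:pl, 4:pl, 5:x1, 6:x2, 7:x3, 11:m, 12:m, 15:m, 17:m, 18:m, 19:m
edges: (1,5,pre); (2,6,pre); (4,7,pre); (5,2,post); (5,4,post); (6,1,post); (6,4,post); (7,2,post); (11,2,at); (12,4,at); (15,4,at); (17,2,at); (18,4,at); (19,2,at)


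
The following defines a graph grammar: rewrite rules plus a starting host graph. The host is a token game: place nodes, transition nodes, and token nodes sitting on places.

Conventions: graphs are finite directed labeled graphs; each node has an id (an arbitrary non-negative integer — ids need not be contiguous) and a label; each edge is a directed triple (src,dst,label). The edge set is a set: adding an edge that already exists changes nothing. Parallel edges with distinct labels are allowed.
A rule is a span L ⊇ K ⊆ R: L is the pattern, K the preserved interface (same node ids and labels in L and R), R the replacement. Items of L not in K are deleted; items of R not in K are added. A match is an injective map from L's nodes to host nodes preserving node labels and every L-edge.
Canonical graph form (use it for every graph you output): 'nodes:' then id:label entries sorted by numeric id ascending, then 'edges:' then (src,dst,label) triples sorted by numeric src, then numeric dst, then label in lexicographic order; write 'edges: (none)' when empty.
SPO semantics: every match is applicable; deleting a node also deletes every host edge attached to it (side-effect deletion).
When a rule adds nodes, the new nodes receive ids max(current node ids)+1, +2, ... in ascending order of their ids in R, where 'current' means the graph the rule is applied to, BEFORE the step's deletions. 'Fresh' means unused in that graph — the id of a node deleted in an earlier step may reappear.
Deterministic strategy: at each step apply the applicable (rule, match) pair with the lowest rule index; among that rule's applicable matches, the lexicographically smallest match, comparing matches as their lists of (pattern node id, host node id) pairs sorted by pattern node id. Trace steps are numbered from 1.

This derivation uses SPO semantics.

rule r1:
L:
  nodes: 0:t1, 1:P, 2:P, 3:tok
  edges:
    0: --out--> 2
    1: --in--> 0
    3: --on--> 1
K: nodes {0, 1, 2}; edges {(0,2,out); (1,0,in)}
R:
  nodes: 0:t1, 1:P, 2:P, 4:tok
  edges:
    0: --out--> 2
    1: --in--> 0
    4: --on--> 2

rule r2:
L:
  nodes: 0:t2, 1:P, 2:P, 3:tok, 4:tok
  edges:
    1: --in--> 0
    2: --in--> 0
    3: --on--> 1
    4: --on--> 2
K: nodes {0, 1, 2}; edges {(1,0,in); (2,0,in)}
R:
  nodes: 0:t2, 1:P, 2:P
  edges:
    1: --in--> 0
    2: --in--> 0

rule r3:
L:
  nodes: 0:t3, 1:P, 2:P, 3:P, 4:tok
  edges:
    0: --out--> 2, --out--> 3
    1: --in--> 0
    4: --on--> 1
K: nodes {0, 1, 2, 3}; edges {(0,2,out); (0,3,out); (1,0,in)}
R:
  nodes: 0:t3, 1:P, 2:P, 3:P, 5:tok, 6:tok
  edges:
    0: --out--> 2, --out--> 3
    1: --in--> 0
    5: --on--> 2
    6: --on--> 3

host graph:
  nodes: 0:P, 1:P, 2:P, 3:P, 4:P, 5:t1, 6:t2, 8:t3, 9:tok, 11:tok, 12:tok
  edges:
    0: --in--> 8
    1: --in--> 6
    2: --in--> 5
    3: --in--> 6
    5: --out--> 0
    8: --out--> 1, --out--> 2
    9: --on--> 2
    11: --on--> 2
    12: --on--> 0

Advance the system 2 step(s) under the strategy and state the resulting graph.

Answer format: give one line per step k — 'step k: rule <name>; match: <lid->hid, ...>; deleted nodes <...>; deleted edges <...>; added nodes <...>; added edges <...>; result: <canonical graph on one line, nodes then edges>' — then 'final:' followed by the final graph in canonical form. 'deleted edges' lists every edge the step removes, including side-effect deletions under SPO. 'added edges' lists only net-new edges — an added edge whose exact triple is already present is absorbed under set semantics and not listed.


step 1: rule r1; match: 0->5, 1->2, 2->0, 3->9; deleted nodes 9; deleted edges (9,2,on); added nodes 13; added edges (13,0,on); result: nodes: 0:P, 1:P, 2:P, 3:P, 4:P, 5:t1, 6:t2, 8:t3, 11:tok, 12:tok, 13:tok edges: (0,8,in); (1,6,in); (2,5,in); (3,6,in); (5,0,out); (8,1,out); (8,2,out); (11,2,on); (12,0,on); (13,0,on)
step 2: rule r1; match: 0->5, 1->2, 2->0, 3->11; deleted nodes 11; deleted edges (11,2,on); added nodes 14; added edges (14,0,on); result: nodes: 0:P, 1:P, 2:P, 3:P, 4:P, 5:t1, 6:t2, 8:t3, 12:tok, 13:tok, 14:tok edges: (0,8,in); (1,6,in); (2,5,in); (3,6,in); (5,0,out); (8,1,out); (8,2,out); (12,0,on); (13,0,on); (14,0,on)
final:
nodes: 0:P, 1:P, 2:P, 3:P, 4:P, 5:t1, 6:t2, 8:t3, 12:tok, 13:tok, 14:tok
edges: (0,8,in); (1,6,in); (2,5,in); (3,6,in); (5,0,out); (8,1,out); (8,2,out); (12,0,on); (13,0,on); (14,0,on)


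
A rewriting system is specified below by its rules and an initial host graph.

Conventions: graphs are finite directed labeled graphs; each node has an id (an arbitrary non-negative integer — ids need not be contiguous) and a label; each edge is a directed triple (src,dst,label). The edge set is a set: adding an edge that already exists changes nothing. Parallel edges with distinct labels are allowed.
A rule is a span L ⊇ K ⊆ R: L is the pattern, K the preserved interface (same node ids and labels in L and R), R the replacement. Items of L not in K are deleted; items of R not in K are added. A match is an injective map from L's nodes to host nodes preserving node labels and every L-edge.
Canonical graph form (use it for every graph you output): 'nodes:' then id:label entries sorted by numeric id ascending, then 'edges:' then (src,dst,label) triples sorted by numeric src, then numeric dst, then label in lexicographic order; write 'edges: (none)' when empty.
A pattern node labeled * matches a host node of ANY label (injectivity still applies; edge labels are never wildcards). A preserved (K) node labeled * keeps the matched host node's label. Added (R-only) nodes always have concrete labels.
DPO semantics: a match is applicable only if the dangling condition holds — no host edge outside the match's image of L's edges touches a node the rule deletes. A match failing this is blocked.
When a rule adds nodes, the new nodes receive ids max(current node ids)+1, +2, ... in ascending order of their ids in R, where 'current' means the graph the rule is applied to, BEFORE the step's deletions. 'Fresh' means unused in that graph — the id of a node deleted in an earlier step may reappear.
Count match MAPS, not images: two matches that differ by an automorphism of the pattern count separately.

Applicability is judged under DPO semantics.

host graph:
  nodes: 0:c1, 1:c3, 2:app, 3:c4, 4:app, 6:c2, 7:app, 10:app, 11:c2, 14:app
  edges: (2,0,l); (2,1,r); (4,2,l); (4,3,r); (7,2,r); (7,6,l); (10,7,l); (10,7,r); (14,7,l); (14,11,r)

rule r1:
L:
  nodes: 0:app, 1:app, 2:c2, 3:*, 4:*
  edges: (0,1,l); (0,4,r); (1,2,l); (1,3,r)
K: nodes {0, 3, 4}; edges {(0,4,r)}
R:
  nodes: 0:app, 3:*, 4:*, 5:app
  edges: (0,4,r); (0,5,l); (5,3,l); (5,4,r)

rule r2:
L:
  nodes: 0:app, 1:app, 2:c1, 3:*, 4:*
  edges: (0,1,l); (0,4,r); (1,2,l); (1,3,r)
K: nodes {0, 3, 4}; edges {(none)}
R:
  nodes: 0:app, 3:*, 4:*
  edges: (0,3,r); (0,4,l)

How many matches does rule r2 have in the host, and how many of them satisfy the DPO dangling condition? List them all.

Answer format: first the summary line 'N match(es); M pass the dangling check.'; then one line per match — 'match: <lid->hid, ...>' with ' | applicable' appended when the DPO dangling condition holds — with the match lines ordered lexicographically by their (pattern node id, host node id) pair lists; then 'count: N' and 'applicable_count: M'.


1 match(es); 0 pass the dangling check.
match: 0->4, 1->2, 2->0, 3->1, 4->3
count: 1
applicable_count: 0


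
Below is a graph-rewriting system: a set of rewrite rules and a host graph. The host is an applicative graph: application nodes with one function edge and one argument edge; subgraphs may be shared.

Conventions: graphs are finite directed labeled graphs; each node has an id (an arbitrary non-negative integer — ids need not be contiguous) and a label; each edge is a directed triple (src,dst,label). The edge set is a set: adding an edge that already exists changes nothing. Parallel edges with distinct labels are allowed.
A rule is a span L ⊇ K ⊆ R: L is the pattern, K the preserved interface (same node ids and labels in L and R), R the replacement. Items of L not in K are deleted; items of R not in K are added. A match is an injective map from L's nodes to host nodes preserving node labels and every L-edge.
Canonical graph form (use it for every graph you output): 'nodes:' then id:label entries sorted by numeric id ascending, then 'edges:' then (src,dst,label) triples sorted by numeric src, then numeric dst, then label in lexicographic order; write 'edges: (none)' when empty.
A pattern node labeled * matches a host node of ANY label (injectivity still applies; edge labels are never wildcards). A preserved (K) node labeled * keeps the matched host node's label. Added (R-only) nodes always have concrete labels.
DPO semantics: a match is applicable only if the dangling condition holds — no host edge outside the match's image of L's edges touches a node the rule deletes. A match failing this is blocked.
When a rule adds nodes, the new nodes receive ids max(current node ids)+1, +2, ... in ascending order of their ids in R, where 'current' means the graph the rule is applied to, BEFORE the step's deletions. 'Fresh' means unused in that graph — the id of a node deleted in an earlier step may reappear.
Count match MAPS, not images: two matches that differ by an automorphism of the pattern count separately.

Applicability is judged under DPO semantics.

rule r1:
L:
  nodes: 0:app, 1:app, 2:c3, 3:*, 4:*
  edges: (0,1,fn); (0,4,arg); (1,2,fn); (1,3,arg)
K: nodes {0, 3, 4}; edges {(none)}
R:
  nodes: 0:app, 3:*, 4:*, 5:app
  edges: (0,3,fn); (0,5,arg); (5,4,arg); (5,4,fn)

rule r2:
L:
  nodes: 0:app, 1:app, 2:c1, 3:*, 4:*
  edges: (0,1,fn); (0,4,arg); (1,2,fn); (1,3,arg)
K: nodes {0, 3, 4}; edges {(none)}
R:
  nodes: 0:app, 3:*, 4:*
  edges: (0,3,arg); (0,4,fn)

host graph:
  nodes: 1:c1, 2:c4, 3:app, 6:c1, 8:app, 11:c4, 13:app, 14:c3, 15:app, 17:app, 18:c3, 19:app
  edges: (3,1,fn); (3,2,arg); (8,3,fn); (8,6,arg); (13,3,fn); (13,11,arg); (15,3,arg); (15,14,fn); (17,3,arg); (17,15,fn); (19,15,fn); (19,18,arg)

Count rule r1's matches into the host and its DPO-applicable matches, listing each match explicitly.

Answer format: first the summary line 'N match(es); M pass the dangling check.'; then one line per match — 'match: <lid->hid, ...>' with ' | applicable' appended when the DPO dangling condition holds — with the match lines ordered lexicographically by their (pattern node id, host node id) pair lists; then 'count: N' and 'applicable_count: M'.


1 match(es); 0 pass the dangling check.
match: 0->19, 1->15, 2->14, 3->3, 4->18
count: 1
applicable_count: 0


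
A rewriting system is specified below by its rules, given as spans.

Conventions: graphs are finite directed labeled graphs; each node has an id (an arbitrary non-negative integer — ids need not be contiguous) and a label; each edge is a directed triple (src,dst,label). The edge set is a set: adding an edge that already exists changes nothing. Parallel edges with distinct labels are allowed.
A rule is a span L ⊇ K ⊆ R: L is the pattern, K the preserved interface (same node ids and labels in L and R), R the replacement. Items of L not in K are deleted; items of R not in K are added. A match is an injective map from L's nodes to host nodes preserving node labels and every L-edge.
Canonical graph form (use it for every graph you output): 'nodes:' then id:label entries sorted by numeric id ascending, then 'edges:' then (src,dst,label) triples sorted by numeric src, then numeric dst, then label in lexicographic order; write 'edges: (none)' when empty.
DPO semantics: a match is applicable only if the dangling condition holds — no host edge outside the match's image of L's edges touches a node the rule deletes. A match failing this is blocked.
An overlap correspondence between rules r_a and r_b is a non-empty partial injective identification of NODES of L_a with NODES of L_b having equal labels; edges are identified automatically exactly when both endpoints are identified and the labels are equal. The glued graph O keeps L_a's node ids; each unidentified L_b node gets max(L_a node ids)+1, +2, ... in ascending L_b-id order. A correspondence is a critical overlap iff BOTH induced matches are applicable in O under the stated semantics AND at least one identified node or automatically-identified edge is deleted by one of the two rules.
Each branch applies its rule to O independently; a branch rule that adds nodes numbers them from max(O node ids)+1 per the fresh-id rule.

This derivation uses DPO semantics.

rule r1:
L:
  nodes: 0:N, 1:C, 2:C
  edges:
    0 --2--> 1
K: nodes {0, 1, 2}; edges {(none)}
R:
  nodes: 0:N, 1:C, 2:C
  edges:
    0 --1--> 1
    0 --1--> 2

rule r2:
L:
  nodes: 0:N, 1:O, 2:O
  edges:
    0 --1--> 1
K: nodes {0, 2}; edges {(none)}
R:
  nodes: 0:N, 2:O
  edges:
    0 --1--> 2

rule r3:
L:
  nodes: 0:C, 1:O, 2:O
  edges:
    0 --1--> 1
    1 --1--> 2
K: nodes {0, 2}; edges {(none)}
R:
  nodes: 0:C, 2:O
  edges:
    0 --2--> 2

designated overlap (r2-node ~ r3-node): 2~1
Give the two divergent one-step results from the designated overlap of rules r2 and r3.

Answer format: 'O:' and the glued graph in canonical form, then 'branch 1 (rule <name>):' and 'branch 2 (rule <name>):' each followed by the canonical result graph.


O:
nodes: 0:N, 1:O, 2:O, 3:C, 4:O
edges: (0,1,1); (2,4,1); (3,2,1)
branch 1 (rule r2):
nodes: 0:N, 2:O, 3:C, 4:O
edges: (0,2,1); (2,4,1); (3,2,1)
branch 2 (rule r3):
nodes: 0:N, 1:O, 3:C, 4:O
edges: (0,1,1); (3,4,2)


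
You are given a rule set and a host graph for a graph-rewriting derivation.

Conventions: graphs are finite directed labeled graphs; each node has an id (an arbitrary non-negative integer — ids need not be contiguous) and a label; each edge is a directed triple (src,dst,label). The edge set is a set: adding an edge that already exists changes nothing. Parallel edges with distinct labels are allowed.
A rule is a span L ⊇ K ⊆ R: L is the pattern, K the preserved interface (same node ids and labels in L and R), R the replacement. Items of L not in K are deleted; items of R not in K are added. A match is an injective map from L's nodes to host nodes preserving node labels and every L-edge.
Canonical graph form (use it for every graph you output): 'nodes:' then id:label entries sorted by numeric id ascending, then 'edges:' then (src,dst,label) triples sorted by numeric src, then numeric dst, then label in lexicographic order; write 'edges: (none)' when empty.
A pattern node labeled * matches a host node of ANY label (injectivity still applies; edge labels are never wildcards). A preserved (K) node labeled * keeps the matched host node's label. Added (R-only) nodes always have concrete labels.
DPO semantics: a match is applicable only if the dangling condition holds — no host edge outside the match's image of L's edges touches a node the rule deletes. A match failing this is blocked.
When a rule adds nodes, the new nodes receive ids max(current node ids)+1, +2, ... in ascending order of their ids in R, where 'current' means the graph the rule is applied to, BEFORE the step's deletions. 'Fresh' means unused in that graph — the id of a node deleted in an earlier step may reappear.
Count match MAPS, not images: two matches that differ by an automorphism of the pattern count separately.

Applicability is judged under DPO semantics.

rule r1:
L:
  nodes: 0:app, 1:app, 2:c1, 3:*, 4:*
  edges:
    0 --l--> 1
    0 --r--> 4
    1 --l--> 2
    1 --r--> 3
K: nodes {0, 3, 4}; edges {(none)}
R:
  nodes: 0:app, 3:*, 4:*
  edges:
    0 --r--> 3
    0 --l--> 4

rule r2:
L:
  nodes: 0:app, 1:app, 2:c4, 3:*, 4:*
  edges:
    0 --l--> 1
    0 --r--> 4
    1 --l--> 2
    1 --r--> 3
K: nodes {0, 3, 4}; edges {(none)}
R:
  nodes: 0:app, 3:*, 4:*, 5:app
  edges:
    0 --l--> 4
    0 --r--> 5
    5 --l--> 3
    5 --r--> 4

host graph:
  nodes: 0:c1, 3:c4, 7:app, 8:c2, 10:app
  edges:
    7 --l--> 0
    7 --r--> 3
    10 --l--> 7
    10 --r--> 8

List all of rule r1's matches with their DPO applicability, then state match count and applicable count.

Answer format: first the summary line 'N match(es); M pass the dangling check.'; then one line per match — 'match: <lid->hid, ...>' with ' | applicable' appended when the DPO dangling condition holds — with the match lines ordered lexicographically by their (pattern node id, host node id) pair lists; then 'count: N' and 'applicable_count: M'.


1 match(es); 1 pass the dangling check.
match: 0->10, 1->7, 2->0, 3->3, 4->8 | applicable
count: 1
applicable_count: 1


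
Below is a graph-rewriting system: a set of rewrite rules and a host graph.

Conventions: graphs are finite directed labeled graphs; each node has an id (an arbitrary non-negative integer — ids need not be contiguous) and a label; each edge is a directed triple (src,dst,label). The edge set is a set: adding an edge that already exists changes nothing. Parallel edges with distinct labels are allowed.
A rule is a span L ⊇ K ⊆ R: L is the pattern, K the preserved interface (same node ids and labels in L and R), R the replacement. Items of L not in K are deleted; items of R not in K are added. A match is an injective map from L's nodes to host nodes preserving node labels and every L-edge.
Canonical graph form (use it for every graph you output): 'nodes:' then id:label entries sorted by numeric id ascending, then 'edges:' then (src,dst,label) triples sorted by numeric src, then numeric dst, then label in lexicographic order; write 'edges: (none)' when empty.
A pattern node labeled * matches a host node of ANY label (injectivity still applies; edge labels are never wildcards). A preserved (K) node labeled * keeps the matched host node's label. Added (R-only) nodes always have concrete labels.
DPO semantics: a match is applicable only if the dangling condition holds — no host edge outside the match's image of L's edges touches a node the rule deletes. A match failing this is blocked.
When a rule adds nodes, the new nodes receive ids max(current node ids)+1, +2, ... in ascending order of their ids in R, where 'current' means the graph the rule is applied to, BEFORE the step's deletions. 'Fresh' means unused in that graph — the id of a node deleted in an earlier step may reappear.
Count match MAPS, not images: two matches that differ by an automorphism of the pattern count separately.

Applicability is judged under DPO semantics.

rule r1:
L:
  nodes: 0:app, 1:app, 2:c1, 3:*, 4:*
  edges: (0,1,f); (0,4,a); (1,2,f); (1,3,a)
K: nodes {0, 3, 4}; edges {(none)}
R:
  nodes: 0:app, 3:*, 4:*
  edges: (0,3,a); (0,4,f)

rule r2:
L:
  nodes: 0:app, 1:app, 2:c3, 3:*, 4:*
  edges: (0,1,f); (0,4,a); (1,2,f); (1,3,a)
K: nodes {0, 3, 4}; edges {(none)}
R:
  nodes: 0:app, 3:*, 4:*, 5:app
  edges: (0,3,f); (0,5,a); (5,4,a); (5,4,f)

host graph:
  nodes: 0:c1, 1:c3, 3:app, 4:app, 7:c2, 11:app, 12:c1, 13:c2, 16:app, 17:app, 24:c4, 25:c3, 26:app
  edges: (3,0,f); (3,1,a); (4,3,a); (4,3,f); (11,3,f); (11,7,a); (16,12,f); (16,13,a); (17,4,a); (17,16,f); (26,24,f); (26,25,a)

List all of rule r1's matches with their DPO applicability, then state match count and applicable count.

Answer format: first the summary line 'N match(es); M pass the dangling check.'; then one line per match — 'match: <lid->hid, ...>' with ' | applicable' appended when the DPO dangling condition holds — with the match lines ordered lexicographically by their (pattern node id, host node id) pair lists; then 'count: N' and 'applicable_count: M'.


2 match(es); 1 pass the dangling check.
match: 0->11, 1->3, 2->0, 3->1, 4->7
match: 0->17, 1->16, 2->12, 3->13, 4->4 | applicable
count: 2
applicable_count: 1


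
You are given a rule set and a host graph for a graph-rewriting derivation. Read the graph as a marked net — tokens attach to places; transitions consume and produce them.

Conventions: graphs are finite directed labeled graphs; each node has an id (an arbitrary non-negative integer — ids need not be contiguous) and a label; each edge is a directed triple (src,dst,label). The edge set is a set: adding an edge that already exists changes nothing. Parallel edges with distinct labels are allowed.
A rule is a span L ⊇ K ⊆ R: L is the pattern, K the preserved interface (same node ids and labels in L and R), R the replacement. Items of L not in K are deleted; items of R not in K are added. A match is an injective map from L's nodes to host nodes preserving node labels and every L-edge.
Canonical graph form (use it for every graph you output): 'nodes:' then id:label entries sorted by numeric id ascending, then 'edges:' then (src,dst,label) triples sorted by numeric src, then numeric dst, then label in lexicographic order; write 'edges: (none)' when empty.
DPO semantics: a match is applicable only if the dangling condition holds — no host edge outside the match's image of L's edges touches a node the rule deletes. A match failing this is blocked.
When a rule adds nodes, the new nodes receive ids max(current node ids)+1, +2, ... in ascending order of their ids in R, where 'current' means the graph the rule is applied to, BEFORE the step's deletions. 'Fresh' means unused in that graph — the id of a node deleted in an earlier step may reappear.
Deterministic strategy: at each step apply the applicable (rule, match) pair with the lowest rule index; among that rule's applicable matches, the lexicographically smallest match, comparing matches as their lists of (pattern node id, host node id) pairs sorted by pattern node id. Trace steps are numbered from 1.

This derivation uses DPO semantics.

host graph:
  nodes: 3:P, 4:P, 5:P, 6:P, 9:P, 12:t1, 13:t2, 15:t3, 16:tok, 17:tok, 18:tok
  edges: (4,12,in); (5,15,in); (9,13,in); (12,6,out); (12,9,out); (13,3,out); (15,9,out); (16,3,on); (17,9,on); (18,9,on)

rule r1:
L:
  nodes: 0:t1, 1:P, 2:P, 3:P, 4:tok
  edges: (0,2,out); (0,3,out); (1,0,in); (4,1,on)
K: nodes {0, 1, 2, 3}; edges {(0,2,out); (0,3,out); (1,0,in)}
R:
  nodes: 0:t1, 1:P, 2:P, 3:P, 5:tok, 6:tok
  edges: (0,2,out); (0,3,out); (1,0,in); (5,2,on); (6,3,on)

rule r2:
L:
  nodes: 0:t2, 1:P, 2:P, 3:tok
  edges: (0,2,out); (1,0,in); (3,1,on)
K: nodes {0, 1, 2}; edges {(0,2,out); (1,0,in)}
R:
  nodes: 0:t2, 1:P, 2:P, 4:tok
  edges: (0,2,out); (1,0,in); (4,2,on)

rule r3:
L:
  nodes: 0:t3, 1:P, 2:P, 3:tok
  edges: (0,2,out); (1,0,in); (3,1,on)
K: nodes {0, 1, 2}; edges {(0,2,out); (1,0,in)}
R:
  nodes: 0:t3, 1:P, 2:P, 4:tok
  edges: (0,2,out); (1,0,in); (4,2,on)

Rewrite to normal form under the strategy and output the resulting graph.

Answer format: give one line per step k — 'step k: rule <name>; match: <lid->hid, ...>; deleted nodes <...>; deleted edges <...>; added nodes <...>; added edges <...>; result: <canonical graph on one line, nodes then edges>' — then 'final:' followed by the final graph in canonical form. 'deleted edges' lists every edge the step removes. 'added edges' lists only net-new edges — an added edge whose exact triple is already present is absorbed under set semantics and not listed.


step 1: rule r2; match: 0->13, 1->9, 2->3, 3->17; deleted nodes 17; deleted edges (17,9,on); added nodes 19; added edges (19,3,on); result: nodes: 3:P, 4:P, 5:P, 6:P, 9:P, 12:t1, 13:t2, 15:t3, 16:tok, 18:tok, 19:tok edges: (4,12,in); (5,15,in); (9,13,in); (12,6,out); (12,9,out); (13,3,out); (15,9,out); (16,3,on); (18,9,on); (19,3,on)
step 2: rule r2; match: 0->13, 1->9, 2->3, 3->18; deleted nodes 18; deleted edges (18,9,on); added nodes 20; added edges (20,3,on); result: nodes: 3:P, 4:P, 5:P, 6:P, 9:P, 12:t1, 13:t2, 15:t3, 16:tok, 19:tok, 20:tok edges: (4,12,in); (5,15,in); (9,13,in); (12,6,out); (12,9,out); (13,3,out); (15,9,out); (16,3,on); (19,3,on); (20,3,on)
final:
nodes: 3:P, 4:P, 5:P, 6:P, 9:P, 12:t1, 13:t2, 15:t3, 16:tok, 19:tok, 20:tok
edges: (4,12,in); (5,15,in); (9,13,in); (12,6,out); (12,9,out); (13,3,out); (15,9,out); (16,3,on); (19,3,on); (20,3,on)
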